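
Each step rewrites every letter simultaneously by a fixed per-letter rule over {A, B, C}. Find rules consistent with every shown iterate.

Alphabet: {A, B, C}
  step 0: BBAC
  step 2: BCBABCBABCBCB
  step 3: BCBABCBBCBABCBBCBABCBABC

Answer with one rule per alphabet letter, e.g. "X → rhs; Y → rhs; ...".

A->B, B->BC, C->BA

  step 2 ⇒ step 3: BCBABCBABCBCB ⇒ BC·BA·BC·B·BC·BA·BC·B·BC·BA·BC·BA·BC
    A ↦ B
    B ↦ BC
    C ↦ BA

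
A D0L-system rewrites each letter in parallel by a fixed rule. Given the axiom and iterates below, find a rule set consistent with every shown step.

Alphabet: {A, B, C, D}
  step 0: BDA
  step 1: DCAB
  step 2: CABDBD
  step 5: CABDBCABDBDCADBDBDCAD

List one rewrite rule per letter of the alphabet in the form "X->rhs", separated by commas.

A->B, B->D, C->BD, D->CA

  step 1 ⇒ step 2: DCAB ⇒ CA·BD·B·D
    A ↦ B
    B ↦ D
    C ↦ BD
    D ↦ CA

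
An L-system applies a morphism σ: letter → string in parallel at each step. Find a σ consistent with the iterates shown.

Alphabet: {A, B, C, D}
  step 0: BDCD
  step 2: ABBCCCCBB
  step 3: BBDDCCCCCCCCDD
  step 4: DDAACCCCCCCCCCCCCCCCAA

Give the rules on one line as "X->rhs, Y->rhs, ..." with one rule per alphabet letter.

  step 3 ⇒ step 4: BBDDCCCCCCCCDD ⇒ D·D·A·A·CC·CC·CC·CC·CC·CC·CC·CC·A·A
    B ↦ D
    C ↦ CC
    D ↦ A
  step 2 ⇒ step 3: ABBCCCCBB ⇒ BB·D·D·CC·CC·CC·CC·D·D
    A ↦ BB

A->BB, B->D, C->CC, D->A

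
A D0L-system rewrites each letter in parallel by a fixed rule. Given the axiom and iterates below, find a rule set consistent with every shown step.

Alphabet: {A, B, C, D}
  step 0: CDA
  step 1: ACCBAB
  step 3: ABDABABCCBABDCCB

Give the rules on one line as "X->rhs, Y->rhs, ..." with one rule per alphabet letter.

  step 0 ⇒ step 1: CDA ⇒ A·CCB·AB
    A ↦ AB
    C ↦ A
    D ↦ CCB
    B ↦ D  (constrained at step 1)

A->AB, B->D, C->A, D->CCB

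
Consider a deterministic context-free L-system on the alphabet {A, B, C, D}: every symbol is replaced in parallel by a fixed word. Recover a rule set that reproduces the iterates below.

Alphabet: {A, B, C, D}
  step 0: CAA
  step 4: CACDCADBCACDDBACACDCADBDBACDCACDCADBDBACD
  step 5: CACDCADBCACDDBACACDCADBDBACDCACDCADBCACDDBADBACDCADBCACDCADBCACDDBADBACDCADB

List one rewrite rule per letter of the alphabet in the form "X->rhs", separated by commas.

A->CD, B->A, C->CA, D->DB

  step 4 ⇒ step 5: CACDCADBCACDDBACACDCADBDBACDCACDCADBDBACD ⇒ CA·CD·CA·DB·CA·CD·DB·A·CA·CD·CA·DB·DB·A·CD·CA·CD·CA·DB·CA·CD·DB·A·DB·A·CD·CA·DB·CA·CD·CA·DB·CA·CD·DB·A·DB·A·CD·CA·DB
    A ↦ CD
    B ↦ A
    C ↦ CA
    D ↦ DB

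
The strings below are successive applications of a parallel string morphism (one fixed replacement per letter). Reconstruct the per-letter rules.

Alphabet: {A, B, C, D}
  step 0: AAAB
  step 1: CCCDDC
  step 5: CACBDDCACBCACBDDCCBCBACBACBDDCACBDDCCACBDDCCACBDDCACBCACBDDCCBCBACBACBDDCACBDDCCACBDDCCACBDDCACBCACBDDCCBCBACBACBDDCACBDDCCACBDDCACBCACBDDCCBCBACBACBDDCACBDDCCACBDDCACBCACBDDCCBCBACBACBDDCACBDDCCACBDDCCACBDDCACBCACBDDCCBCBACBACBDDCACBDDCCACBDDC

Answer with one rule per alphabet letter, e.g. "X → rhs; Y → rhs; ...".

A->C, B->DDC, C->ACB, D->CB

  step 0 ⇒ step 1: AAAB ⇒ C·C·C·DDC
    A ↦ C
    B ↦ DDC
    C ↦ ACB  (constrained at step 1)
    D ↦ CB  (constrained at step 1)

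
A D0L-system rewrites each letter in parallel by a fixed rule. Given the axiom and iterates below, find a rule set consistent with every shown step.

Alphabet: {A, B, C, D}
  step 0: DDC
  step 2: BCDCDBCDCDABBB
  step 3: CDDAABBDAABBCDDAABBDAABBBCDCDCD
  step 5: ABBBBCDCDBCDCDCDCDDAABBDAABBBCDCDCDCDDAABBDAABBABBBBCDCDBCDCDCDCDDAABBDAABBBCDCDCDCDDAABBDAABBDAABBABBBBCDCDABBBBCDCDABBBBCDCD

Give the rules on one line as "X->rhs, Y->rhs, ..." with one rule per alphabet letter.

  step 2 ⇒ step 3: BCDCDBCDCDABBB ⇒ CD·DA·ABB·DA·ABB·CD·DA·ABB·DA·ABB·B·CD·CD·CD
    A ↦ B
    B ↦ CD
    C ↦ DA
    D ↦ ABB

A->B, B->CD, C->DA, D->ABB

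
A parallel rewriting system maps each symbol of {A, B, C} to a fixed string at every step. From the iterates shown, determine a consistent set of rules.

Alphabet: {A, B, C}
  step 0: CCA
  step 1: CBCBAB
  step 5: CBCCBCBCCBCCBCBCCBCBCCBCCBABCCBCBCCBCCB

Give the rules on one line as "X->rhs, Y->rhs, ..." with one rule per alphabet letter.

A->AB, B->C, C->CB

  step 0 ⇒ step 1: CCA ⇒ CB·CB·AB
    A ↦ AB
    C ↦ CB
    B ↦ C  (constrained at step 1)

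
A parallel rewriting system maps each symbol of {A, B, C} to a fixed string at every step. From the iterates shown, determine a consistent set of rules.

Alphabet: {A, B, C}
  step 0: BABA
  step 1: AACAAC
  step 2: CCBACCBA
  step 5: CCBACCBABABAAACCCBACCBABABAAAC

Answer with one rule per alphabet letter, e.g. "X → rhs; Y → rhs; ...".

A->C, B->AA, C->BA

  step 1 ⇒ step 2: AACAAC ⇒ C·C·BA·C·C·BA
    A ↦ C
    C ↦ BA
  step 0 ⇒ step 1: BABA ⇒ AA·C·AA·C
    B ↦ AA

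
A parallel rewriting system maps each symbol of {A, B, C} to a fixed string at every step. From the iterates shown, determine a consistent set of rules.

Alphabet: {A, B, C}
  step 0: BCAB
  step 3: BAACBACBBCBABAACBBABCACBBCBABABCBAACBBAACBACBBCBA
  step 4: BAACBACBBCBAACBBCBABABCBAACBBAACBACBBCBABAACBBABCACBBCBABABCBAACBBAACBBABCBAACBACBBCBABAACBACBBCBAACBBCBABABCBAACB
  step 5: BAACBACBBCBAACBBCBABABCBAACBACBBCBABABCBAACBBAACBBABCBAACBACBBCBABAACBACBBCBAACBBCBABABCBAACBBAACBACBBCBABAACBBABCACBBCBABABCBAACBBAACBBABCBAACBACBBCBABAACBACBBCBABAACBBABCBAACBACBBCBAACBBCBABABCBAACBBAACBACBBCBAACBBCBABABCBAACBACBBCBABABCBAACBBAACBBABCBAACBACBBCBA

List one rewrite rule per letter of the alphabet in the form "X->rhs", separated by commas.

  step 4 ⇒ step 5: BAACBACBBCBAACBBCBABABCBAACBBAACBACBBCBABAACBBABCACBBCBABABCBAACBBAACBBABCBAACBACBBCBABAACBACBBCBAACBBCBABABCBAACB ⇒ BA·ACB·ACB·BC·BA·ACB·BC·BA·BA·BC·BA·ACB·ACB·BC·BA·BA·BC·BA·ACB·BA·ACB·BA·BC·BA·ACB·ACB·BC·BA·BA·ACB·ACB·BC·BA·ACB·BC·BA·BA·BC·BA·ACB·BA·ACB·ACB·BC·BA·BA·ACB·BA·BC·ACB·BC·BA·BA·BC·BA·ACB·BA·ACB·BA·BC·BA·ACB·ACB·BC·BA·BA·ACB·ACB·BC·BA·BA·ACB·BA·BC·BA·ACB·ACB·BC·BA·ACB·BC·BA·BA·BC·BA·ACB·BA·ACB·ACB·BC·BA·ACB·BC·BA·BA·BC·BA·ACB·ACB·BC·BA·BA·BC·BA·ACB·BA·ACB·BA·BC·BA·ACB·ACB·BC·BA
    A ↦ ACB
    B ↦ BA
    C ↦ BC

A->ACB, B->BA, C->BC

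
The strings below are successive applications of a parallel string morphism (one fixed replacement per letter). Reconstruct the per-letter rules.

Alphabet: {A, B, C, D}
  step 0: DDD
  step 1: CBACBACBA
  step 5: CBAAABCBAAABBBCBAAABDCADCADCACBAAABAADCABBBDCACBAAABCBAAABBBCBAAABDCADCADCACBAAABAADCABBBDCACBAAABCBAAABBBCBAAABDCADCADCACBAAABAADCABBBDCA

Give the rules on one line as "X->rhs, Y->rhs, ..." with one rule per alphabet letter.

A->B, B->DCA, C->AA, D->CBA

  step 0 ⇒ step 1: DDD ⇒ CBA·CBA·CBA
    D ↦ CBA
    A ↦ B  (constrained at step 1)
    B ↦ DCA  (constrained at step 1)
    C ↦ AA  (constrained at step 1)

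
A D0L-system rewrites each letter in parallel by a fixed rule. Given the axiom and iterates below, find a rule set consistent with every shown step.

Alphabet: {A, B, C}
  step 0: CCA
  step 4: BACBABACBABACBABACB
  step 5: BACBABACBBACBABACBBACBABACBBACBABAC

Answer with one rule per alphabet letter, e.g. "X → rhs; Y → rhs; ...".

A->B, B->BAC, C->A

  step 4 ⇒ step 5: BACBABACBABACBABACB ⇒ BAC·B·A·BAC·B·BAC·B·A·BAC·B·BAC·B·A·BAC·B·BAC·B·A·BAC
    A ↦ B
    B ↦ BAC
    C ↦ A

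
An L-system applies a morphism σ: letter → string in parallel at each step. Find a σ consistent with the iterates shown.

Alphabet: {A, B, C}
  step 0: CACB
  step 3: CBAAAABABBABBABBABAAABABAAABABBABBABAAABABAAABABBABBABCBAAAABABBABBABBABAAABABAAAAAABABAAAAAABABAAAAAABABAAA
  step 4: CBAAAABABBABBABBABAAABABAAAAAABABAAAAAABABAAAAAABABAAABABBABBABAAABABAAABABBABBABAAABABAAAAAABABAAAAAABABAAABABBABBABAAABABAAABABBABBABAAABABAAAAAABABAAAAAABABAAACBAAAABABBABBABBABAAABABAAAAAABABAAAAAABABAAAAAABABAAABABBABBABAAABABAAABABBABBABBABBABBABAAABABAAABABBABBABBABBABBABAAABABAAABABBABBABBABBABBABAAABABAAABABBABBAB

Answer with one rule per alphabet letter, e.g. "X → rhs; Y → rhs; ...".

A->BAB, B->AAA, C->CBA

  step 3 ⇒ step 4: CBAAAABABBABBABBABAAABABAAABABBABBABAAABABAAABABBABBABCBAAAABABBABBABBABAAABABAAAAAABABAAAAAABABAAAAAABABAAA ⇒ CBA·AAA·BAB·BAB·BAB·BAB·AAA·BAB·AAA·AAA·BAB·AAA·AAA·BAB·AAA·AAA·BAB·AAA·BAB·BAB·BAB·AAA·BAB·AAA·BAB·BAB·BAB·AAA·BAB·AAA·AAA·BAB·AAA·AAA·BAB·AAA·BAB·BAB·BAB·AAA·BAB·AAA·BAB·BAB·BAB·AAA·BAB·AAA·AAA·BAB·AAA·AAA·BAB·AAA·CBA·AAA·BAB·BAB·BAB·BAB·AAA·BAB·AAA·AAA·BAB·AAA·AAA·BAB·AAA·AAA·BAB·AAA·BAB·BAB·BAB·AAA·BAB·AAA·BAB·BAB·BAB·BAB·BAB·BAB·AAA·BAB·AAA·BAB·BAB·BAB·BAB·BAB·BAB·AAA·BAB·AAA·BAB·BAB·BAB·BAB·BAB·BAB·AAA·BAB·AAA·BAB·BAB·BAB
    A ↦ BAB
    B ↦ AAA
    C ↦ CBA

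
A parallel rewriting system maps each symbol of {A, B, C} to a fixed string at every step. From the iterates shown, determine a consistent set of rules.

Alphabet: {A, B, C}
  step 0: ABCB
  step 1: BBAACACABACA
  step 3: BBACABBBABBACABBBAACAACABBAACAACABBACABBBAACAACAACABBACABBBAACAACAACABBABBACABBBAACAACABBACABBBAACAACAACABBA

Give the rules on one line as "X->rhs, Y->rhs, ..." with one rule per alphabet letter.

A->BBA, B->ACA, C->CAB

  step 0 ⇒ step 1: ABCB ⇒ BBA·ACA·CAB·ACA
    A ↦ BBA
    B ↦ ACA
    C ↦ CAB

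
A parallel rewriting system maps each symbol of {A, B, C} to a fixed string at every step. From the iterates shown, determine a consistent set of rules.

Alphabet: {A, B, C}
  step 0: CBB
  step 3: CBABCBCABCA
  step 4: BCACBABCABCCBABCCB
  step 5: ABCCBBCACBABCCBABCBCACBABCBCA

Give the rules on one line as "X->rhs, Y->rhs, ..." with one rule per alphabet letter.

A->CB, B->A, C->BC

  step 4 ⇒ step 5: BCACBABCABCCBABCCB ⇒ A·BC·CB·BC·A·CB·A·BC·CB·A·BC·BC·A·CB·A·BC·BC·A
    A ↦ CB
    B ↦ A
    C ↦ BC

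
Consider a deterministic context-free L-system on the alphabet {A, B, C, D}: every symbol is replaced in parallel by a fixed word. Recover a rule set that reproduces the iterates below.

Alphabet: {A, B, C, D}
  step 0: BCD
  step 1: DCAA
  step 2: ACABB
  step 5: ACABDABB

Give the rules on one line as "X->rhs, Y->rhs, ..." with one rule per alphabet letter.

A->B, B->D, C->CA, D->A

  step 1 ⇒ step 2: DCAA ⇒ A·CA·B·B
    A ↦ B
    C ↦ CA
    D ↦ A
  step 0 ⇒ step 1: BCD ⇒ D·CA·A
    B ↦ D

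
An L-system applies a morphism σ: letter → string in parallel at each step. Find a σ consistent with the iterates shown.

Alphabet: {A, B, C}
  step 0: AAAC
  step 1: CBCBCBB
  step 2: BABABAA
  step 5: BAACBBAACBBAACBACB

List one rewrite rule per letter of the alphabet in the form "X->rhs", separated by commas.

A->CB, B->A, C->B

  step 1 ⇒ step 2: CBCBCBB ⇒ B·A·B·A·B·A·A
    B ↦ A
    C ↦ B
  step 0 ⇒ step 1: AAAC ⇒ CB·CB·CB·B
    A ↦ CB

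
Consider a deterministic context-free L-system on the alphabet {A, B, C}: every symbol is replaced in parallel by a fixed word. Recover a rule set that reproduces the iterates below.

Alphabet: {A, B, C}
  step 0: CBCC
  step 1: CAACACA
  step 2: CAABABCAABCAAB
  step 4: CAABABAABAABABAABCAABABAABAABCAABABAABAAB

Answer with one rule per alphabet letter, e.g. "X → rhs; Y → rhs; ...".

  step 1 ⇒ step 2: CAACACA ⇒ CA·AB·AB·CA·AB·CA·AB
    A ↦ AB
    C ↦ CA
  step 0 ⇒ step 1: CBCC ⇒ CA·A·CA·CA
    B ↦ A

A->AB, B->A, C->CA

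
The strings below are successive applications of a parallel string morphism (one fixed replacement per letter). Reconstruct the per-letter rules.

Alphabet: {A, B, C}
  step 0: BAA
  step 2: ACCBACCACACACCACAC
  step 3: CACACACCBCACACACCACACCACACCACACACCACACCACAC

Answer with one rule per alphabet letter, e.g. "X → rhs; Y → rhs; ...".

  step 2 ⇒ step 3: ACCBACCACACACCACAC ⇒ CAC·AC·AC·CB·CAC·AC·AC·CAC·AC·CAC·AC·CAC·AC·AC·CAC·AC·CAC·AC
    A ↦ CAC
    B ↦ CB
    C ↦ AC

A->CAC, B->CB, C->AC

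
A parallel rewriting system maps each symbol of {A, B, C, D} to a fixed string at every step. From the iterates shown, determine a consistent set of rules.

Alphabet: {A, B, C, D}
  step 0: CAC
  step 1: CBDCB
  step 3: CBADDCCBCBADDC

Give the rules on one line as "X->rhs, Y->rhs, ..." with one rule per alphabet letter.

A->D, B->AD, C->CB, D->C

  step 0 ⇒ step 1: CAC ⇒ CB·D·CB
    A ↦ D
    C ↦ CB
    B ↦ AD  (constrained at step 1)
    D ↦ C  (constrained at step 1)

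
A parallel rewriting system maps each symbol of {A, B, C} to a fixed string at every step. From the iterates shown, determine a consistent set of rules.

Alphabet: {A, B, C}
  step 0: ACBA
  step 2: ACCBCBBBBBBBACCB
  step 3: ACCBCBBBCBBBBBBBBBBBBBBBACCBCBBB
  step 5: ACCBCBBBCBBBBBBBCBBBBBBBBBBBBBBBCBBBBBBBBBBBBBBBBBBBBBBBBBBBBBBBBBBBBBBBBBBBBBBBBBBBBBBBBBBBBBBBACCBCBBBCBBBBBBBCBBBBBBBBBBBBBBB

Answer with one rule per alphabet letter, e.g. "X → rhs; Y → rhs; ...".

A->AC, B->BB, C->CB

  step 2 ⇒ step 3: ACCBCBBBBBBBACCB ⇒ AC·CB·CB·BB·CB·BB·BB·BB·BB·BB·BB·BB·AC·CB·CB·BB
    A ↦ AC
    B ↦ BB
    C ↦ CB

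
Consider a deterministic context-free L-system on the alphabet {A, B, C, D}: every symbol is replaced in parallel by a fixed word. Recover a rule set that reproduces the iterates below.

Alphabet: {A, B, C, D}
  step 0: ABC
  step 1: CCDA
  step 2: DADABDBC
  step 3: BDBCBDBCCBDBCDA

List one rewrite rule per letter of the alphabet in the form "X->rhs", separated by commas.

A->C, B->C, C->DA, D->BDB

  step 2 ⇒ step 3: DADABDBC ⇒ BDB·C·BDB·C·C·BDB·C·DA
    A ↦ C
    B ↦ C
    C ↦ DA
    D ↦ BDB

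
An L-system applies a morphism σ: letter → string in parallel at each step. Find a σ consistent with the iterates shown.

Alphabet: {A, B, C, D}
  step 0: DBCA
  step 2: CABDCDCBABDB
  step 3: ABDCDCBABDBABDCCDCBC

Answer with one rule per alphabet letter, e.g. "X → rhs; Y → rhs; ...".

  step 2 ⇒ step 3: CABDCDCBABDB ⇒ ABD·CD·C·B·ABD·B·ABD·C·CD·C·B·C
    A ↦ CD
    B ↦ C
    C ↦ ABD
    D ↦ B

A->CD, B->C, C->ABD, D->B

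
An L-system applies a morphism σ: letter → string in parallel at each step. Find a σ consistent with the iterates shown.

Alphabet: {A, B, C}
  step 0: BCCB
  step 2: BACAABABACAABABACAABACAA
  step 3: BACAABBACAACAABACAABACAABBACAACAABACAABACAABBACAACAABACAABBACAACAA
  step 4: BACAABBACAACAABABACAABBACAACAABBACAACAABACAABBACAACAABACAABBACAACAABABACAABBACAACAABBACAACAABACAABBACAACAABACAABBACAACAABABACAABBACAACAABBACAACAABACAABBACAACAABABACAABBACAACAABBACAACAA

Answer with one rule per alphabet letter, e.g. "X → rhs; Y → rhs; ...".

  step 3 ⇒ step 4: BACAABBACAACAABACAABACAABBACAACAABACAABACAABBACAACAABACAABBACAACAA ⇒ BA·CAA·BBA·CAA·CAA·BA·BA·CAA·BBA·CAA·CAA·BBA·CAA·CAA·BA·CAA·BBA·CAA·CAA·BA·CAA·BBA·CAA·CAA·BA·BA·CAA·BBA·CAA·CAA·BBA·CAA·CAA·BA·CAA·BBA·CAA·CAA·BA·CAA·BBA·CAA·CAA·BA·BA·CAA·BBA·CAA·CAA·BBA·CAA·CAA·BA·CAA·BBA·CAA·CAA·BA·BA·CAA·BBA·CAA·CAA·BBA·CAA·CAA
    A ↦ CAA
    B ↦ BA
    C ↦ BBA

A->CAA, B->BA, C->BBA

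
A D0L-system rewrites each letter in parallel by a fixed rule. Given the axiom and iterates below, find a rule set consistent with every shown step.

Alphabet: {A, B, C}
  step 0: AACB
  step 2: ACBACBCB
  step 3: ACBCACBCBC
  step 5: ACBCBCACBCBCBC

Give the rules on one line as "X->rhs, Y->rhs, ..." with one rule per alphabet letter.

  step 2 ⇒ step 3: ACBACBCB ⇒ AC·B·C·AC·B·C·B·C
    A ↦ AC
    B ↦ C
    C ↦ B

A->AC, B->C, C->B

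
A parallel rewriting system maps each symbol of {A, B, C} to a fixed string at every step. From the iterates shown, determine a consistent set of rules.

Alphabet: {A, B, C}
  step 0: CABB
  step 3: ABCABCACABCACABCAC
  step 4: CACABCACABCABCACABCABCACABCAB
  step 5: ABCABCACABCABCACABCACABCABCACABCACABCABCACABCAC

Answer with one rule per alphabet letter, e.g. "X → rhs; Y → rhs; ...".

  step 4 ⇒ step 5: CACABCACABCABCACABCABCACABCAB ⇒ AB·C·AB·C·AC·AB·C·AB·C·AC·AB·C·AC·AB·C·AB·C·AC·AB·C·AC·AB·C·AB·C·AC·AB·C·AC
    A ↦ C
    B ↦ AC
    C ↦ AB

A->C, B->AC, C->AB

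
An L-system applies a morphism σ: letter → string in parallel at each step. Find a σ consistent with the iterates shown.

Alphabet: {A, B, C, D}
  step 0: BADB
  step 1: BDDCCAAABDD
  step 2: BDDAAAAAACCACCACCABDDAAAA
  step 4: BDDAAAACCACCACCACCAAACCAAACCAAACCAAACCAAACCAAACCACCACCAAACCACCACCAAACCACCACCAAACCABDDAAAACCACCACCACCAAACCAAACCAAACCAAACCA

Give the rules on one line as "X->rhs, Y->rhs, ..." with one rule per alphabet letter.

  step 1 ⇒ step 2: BDDCCAAABDD ⇒ BDD·AA·AA·A·A·CCA·CCA·CCA·BDD·AA·AA
    A ↦ CCA
    B ↦ BDD
    C ↦ A
    D ↦ AA

A->CCA, B->BDD, C->A, D->AA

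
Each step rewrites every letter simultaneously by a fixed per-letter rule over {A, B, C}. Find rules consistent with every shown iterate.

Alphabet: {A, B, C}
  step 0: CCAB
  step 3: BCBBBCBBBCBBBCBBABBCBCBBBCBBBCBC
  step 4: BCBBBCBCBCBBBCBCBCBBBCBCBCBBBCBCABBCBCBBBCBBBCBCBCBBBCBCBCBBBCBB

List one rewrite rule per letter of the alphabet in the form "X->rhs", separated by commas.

  step 3 ⇒ step 4: BCBBBCBBBCBBBCBBABBCBCBBBCBBBCBC ⇒ BC·BB·BC·BC·BC·BB·BC·BC·BC·BB·BC·BC·BC·BB·BC·BC·AB·BC·BC·BB·BC·BB·BC·BC·BC·BB·BC·BC·BC·BB·BC·BB
    A ↦ AB
    B ↦ BC
    C ↦ BB

A->AB, B->BC, C->BB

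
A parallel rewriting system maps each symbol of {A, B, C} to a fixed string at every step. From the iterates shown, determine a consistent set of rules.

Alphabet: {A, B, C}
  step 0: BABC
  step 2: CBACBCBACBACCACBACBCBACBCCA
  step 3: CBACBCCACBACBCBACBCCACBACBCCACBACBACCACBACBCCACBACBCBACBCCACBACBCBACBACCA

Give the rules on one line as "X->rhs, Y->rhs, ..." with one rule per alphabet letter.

A->CCA, B->CB, C->CBA

  step 2 ⇒ step 3: CBACBCBACBACCACBACBCBACBCCA ⇒ CBA·CB·CCA·CBA·CB·CBA·CB·CCA·CBA·CB·CCA·CBA·CBA·CCA·CBA·CB·CCA·CBA·CB·CBA·CB·CCA·CBA·CB·CBA·CBA·CCA
    A ↦ CCA
    B ↦ CB
    C ↦ CBA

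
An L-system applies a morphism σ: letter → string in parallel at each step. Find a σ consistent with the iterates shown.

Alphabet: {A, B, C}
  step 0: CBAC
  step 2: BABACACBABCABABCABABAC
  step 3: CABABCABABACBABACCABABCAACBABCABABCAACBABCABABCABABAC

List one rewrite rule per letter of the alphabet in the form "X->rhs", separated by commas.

  step 2 ⇒ step 3: BABACACBABCABABCABABAC ⇒ CA·BAB·CA·BAB·AC·BAB·AC·CA·BAB·CA·AC·BAB·CA·BAB·CA·AC·BAB·CA·BAB·CA·BAB·AC
    A ↦ BAB
    B ↦ CA
    C ↦ AC

A->BAB, B->CA, C->AC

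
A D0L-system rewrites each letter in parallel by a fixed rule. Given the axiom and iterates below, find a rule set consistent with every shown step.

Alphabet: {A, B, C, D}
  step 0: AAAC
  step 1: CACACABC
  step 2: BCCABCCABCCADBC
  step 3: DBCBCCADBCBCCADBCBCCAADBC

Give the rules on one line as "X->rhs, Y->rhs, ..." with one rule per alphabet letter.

  step 2 ⇒ step 3: BCCABCCABCCADBC ⇒ D·BC·BC·CA·D·BC·BC·CA·D·BC·BC·CA·A·D·BC
    A ↦ CA
    B ↦ D
    C ↦ BC
    D ↦ A

A->CA, B->D, C->BC, D->A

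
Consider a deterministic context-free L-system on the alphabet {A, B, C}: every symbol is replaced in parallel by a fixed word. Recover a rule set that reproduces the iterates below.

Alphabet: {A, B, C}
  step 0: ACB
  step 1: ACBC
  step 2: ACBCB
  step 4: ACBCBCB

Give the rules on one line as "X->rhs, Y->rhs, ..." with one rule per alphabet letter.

  step 1 ⇒ step 2: ACBC ⇒ AC·B·C·B
    A ↦ AC
    B ↦ C
    C ↦ B

A->AC, B->C, C->B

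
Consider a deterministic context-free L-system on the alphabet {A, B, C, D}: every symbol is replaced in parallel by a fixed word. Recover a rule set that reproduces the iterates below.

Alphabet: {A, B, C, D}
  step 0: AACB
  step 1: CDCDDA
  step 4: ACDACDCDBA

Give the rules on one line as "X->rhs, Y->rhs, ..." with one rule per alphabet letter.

A->CD, B->A, C->D, D->B

  step 0 ⇒ step 1: AACB ⇒ CD·CD·D·A
    A ↦ CD
    B ↦ A
    C ↦ D
    D ↦ B  (constrained at step 1)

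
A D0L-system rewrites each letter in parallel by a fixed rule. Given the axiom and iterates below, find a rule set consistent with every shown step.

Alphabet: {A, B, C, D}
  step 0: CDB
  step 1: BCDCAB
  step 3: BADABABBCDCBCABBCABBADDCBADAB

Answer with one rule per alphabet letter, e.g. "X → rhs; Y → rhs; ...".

  step 0 ⇒ step 1: CDB ⇒ BC·DC·AB
    B ↦ AB
    C ↦ BC
    D ↦ DC
    A ↦ BAD  (constrained at step 1)

A->BAD, B->AB, C->BC, D->DC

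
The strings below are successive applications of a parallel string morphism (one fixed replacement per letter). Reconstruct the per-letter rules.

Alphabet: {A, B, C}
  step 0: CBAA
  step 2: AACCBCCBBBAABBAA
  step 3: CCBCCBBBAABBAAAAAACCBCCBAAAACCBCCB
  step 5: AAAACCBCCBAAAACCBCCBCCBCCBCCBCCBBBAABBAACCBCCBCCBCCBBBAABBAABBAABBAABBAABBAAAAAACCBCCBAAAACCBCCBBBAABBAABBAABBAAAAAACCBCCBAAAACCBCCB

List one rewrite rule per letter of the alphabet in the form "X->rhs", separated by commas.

  step 2 ⇒ step 3: AACCBCCBBBAABBAA ⇒ CCB·CCB·B·B·AA·B·B·AA·AA·AA·CCB·CCB·AA·AA·CCB·CCB
    A ↦ CCB
    B ↦ AA
    C ↦ B

A->CCB, B->AA, C->B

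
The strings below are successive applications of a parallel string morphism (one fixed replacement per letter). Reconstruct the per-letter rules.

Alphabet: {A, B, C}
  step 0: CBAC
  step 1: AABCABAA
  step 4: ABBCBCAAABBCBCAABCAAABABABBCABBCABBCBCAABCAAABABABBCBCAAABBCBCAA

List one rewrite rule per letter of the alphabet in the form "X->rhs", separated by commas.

A->AB, B->BC, C->AA

  step 0 ⇒ step 1: CBAC ⇒ AA·BC·AB·AA
    A ↦ AB
    B ↦ BC
    C ↦ AA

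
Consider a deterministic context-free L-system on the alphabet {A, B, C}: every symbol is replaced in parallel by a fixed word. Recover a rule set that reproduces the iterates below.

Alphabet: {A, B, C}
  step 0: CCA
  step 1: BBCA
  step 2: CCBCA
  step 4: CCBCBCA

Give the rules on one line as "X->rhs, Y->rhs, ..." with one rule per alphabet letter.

  step 1 ⇒ step 2: BBCA ⇒ C·C·B·CA
    A ↦ CA
    B ↦ C
    C ↦ B

A->CA, B->C, C->B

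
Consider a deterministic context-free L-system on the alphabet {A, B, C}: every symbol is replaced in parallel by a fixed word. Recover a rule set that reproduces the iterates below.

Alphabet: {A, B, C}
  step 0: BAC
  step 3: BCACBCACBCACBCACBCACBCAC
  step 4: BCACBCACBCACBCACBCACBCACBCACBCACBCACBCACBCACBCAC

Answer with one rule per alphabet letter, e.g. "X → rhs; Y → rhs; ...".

A->BC, B->BC, C->AC

  step 3 ⇒ step 4: BCACBCACBCACBCACBCACBCAC ⇒ BC·AC·BC·AC·BC·AC·BC·AC·BC·AC·BC·AC·BC·AC·BC·AC·BC·AC·BC·AC·BC·AC·BC·AC
    A ↦ BC
    B ↦ BC
    C ↦ AC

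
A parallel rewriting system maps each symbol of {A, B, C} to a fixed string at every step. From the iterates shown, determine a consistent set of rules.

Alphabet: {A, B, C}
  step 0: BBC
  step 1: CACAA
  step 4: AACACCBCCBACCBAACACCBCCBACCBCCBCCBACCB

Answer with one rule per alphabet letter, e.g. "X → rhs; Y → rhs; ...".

A->CCB, B->CA, C->A

  step 0 ⇒ step 1: BBC ⇒ CA·CA·A
    B ↦ CA
    C ↦ A
    A ↦ CCB  (constrained at step 1)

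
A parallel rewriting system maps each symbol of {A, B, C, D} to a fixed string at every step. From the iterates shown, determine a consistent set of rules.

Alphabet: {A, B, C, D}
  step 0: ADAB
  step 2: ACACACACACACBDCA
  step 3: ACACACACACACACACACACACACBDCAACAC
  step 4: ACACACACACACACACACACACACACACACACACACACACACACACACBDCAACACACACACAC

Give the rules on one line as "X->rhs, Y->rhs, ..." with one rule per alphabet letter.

A->AC, B->BD, C->AC, D->CA

  step 3 ⇒ step 4: ACACACACACACACACACACACACBDCAACAC ⇒ AC·AC·AC·AC·AC·AC·AC·AC·AC·AC·AC·AC·AC·AC·AC·AC·AC·AC·AC·AC·AC·AC·AC·AC·BD·CA·AC·AC·AC·AC·AC·AC
    A ↦ AC
    B ↦ BD
    C ↦ AC
    D ↦ CA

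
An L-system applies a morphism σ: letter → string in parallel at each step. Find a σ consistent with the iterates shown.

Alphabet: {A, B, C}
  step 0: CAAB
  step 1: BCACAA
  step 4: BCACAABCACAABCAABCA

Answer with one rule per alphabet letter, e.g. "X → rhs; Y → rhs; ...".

A->CA, B->A, C->B

  step 0 ⇒ step 1: CAAB ⇒ B·CA·CA·A
    A ↦ CA
    B ↦ A
    C ↦ B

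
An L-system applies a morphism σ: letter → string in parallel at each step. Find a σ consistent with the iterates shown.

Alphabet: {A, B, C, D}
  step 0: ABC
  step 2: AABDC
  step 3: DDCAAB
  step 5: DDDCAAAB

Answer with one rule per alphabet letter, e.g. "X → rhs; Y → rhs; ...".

A->D, B->C, C->AB, D->A

  step 2 ⇒ step 3: AABDC ⇒ D·D·C·A·AB
    A ↦ D
    B ↦ C
    C ↦ AB
    D ↦ A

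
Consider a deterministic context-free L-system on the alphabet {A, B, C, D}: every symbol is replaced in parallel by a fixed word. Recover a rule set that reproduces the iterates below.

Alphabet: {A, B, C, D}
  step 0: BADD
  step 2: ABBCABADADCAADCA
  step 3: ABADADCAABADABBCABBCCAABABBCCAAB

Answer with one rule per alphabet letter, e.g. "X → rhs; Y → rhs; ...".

A->AB, B->AD, C->CA, D->BC

  step 2 ⇒ step 3: ABBCABADADCAADCA ⇒ AB·AD·AD·CA·AB·AD·AB·BC·AB·BC·CA·AB·AB·BC·CA·AB
    A ↦ AB
    B ↦ AD
    C ↦ CA
    D ↦ BC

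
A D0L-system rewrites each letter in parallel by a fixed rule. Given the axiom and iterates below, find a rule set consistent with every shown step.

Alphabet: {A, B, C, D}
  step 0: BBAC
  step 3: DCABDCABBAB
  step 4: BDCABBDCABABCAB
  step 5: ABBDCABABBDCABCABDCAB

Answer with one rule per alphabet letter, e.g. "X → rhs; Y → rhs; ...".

  step 4 ⇒ step 5: BDCABBDCABABCAB ⇒ AB·B·D·C·AB·AB·B·D·C·AB·C·AB·D·C·AB
    A ↦ C
    B ↦ AB
    C ↦ D
    D ↦ B

A->C, B->AB, C->D, D->B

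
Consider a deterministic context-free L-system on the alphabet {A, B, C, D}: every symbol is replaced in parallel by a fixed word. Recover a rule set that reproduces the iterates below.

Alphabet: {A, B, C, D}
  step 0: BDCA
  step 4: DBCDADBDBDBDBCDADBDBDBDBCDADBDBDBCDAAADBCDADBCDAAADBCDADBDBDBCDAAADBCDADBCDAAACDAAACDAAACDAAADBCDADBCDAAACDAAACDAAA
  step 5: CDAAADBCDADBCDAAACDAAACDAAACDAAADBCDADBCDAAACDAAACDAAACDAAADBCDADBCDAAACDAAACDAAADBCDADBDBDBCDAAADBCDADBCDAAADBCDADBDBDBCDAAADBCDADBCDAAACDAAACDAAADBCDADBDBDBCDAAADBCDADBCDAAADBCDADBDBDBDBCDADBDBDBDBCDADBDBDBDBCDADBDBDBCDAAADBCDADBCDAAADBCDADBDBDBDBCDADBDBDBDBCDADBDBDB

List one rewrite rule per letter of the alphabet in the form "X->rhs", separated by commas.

  step 4 ⇒ step 5: DBCDADBDBDBDBCDADBDBDBDBCDADBDBDBCDAAADBCDADBCDAAADBCDADBDBDBCDAAADBCDADBCDAAACDAAACDAAACDAAADBCDADBCDAAACDAAACDAAA ⇒ CDA·AA·DB·CDA·DB·CDA·AA·CDA·AA·CDA·AA·CDA·AA·DB·CDA·DB·CDA·AA·CDA·AA·CDA·AA·CDA·AA·DB·CDA·DB·CDA·AA·CDA·AA·CDA·AA·DB·CDA·DB·DB·DB·CDA·AA·DB·CDA·DB·CDA·AA·DB·CDA·DB·DB·DB·CDA·AA·DB·CDA·DB·CDA·AA·CDA·AA·CDA·AA·DB·CDA·DB·DB·DB·CDA·AA·DB·CDA·DB·CDA·AA·DB·CDA·DB·DB·DB·DB·CDA·DB·DB·DB·DB·CDA·DB·DB·DB·DB·CDA·DB·DB·DB·CDA·AA·DB·CDA·DB·CDA·AA·DB·CDA·DB·DB·DB·DB·CDA·DB·DB·DB·DB·CDA·DB·DB·DB
    A ↦ DB
    B ↦ AA
    C ↦ DB
    D ↦ CDA

A->DB, B->AA, C->DB, D->CDA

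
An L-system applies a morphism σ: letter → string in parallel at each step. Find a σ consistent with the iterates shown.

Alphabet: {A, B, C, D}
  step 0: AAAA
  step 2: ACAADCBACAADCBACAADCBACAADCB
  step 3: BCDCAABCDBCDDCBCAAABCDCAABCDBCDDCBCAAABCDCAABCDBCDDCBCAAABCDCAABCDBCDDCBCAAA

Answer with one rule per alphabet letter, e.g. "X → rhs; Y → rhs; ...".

A->BCD, B->A, C->CAA, D->DCB

  step 2 ⇒ step 3: ACAADCBACAADCBACAADCBACAADCB ⇒ BCD·CAA·BCD·BCD·DCB·CAA·A·BCD·CAA·BCD·BCD·DCB·CAA·A·BCD·CAA·BCD·BCD·DCB·CAA·A·BCD·CAA·BCD·BCD·DCB·CAA·A
    A ↦ BCD
    B ↦ A
    C ↦ CAA
    D ↦ DCB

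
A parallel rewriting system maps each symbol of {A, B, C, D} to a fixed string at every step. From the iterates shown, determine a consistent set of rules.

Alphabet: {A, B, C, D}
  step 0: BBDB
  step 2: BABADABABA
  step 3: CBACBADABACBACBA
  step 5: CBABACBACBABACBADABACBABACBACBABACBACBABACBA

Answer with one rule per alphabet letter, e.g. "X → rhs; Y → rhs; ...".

A->BA, B->C, C->BA, D->DA

  step 2 ⇒ step 3: BABADABABA ⇒ C·BA·C·BA·DA·BA·C·BA·C·BA
    A ↦ BA
    B ↦ C
    D ↦ DA
    C ↦ BA  (constrained at step 3)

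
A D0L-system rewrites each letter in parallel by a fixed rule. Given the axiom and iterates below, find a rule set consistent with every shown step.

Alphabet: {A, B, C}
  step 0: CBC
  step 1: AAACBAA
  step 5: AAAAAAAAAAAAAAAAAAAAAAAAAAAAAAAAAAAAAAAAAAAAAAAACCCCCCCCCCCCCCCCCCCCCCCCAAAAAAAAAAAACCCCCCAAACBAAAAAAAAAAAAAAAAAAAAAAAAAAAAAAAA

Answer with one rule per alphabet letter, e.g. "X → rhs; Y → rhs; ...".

A->CC, B->ACB, C->AA

  step 0 ⇒ step 1: CBC ⇒ AA·ACB·AA
    B ↦ ACB
    C ↦ AA
    A ↦ CC  (constrained at step 1)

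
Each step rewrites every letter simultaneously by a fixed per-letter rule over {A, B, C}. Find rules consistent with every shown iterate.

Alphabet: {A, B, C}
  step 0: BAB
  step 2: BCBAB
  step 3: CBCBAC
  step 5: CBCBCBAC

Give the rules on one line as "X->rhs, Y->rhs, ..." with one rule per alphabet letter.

A->BA, B->C, C->B

  step 2 ⇒ step 3: BCBAB ⇒ C·B·C·BA·C
    A ↦ BA
    B ↦ C
    C ↦ B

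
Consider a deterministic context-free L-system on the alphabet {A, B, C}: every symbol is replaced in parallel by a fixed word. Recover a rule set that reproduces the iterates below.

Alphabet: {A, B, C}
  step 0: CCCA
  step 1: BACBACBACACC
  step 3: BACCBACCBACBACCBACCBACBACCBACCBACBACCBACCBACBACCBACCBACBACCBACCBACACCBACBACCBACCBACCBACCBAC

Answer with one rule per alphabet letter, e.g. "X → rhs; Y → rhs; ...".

A->ACC, B->CB, C->BAC

  step 0 ⇒ step 1: CCCA ⇒ BAC·BAC·BAC·ACC
    A ↦ ACC
    C ↦ BAC
    B ↦ CB  (constrained at step 1)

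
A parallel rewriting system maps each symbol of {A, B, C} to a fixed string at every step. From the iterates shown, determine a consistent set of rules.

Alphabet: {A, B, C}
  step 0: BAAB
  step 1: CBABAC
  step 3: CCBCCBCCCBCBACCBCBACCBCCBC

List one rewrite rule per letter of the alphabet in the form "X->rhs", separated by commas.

A->BA, B->C, C->CCB

  step 0 ⇒ step 1: BAAB ⇒ C·BA·BA·C
    A ↦ BA
    B ↦ C
    C ↦ CCB  (constrained at step 1)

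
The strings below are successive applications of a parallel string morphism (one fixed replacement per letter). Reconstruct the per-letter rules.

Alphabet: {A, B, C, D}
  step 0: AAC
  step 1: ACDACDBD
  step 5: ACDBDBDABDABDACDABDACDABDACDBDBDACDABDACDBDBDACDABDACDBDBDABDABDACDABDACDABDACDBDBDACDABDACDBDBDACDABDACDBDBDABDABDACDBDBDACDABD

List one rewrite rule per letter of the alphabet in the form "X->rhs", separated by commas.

  step 0 ⇒ step 1: AAC ⇒ ACD·ACD·BD
    A ↦ ACD
    C ↦ BD
    B ↦ A  (constrained at step 1)
    D ↦ BD  (constrained at step 1)

A->ACD, B->A, C->BD, D->BD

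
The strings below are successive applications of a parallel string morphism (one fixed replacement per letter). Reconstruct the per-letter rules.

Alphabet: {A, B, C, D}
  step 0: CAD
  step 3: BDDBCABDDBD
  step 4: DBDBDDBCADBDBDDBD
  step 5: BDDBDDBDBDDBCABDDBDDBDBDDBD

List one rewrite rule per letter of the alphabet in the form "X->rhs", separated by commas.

  step 4 ⇒ step 5: DBDBDDBCADBDBDDBD ⇒ BD·D·BD·D·BD·BD·D·B·CA·BD·D·BD·D·BD·BD·D·BD
    A ↦ CA
    B ↦ D
    C ↦ B
    D ↦ BD

A->CA, B->D, C->B, D->BD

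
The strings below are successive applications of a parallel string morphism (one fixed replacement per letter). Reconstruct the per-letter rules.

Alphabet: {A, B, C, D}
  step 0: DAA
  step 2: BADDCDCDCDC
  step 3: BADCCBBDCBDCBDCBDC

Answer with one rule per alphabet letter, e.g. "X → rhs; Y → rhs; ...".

  step 2 ⇒ step 3: BADDCDCDCDC ⇒ BAD·CC·B·B·DC·B·DC·B·DC·B·DC
    A ↦ CC
    B ↦ BAD
    C ↦ DC
    D ↦ B

A->CC, B->BAD, C->DC, D->B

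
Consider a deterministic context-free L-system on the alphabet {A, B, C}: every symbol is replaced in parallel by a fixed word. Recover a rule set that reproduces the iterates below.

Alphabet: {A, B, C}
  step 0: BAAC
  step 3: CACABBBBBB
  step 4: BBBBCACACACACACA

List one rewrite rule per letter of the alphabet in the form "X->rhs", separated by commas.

A->B, B->CA, C->B

  step 3 ⇒ step 4: CACABBBBBB ⇒ B·B·B·B·CA·CA·CA·CA·CA·CA
    A ↦ B
    B ↦ CA
    C ↦ B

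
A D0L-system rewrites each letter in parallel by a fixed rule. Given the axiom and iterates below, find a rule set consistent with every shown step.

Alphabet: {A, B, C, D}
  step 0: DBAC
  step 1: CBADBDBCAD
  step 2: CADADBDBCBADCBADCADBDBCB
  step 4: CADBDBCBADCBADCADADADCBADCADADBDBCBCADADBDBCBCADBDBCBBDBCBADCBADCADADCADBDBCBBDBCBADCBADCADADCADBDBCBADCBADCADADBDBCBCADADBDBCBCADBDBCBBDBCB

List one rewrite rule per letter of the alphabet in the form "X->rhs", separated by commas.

A->BDB, B->AD, C->CAD, D->CB

  step 1 ⇒ step 2: CBADBDBCAD ⇒ CAD·AD·BDB·CB·AD·CB·AD·CAD·BDB·CB
    A ↦ BDB
    B ↦ AD
    C ↦ CAD
    D ↦ CB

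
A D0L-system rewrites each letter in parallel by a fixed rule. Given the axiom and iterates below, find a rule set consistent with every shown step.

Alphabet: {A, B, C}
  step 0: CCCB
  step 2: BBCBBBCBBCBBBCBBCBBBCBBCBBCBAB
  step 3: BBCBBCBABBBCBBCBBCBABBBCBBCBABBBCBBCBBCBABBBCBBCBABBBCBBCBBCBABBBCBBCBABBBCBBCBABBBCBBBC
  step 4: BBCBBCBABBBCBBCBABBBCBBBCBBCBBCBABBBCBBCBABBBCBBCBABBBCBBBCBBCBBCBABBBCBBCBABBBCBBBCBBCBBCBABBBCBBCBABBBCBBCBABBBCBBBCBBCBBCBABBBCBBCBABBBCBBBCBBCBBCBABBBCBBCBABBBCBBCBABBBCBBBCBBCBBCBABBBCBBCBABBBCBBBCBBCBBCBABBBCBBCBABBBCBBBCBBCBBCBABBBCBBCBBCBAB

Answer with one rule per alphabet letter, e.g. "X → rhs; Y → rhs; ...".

A->B, B->BBC, C->BAB

  step 3 ⇒ step 4: BBCBBCBABBBCBBCBBCBABBBCBBCBABBBCBBCBBCBABBBCBBCBABBBCBBCBBCBABBBCBBCBABBBCBBCBABBBCBBBC ⇒ BBC·BBC·BAB·BBC·BBC·BAB·BBC·B·BBC·BBC·BBC·BAB·BBC·BBC·BAB·BBC·BBC·BAB·BBC·B·BBC·BBC·BBC·BAB·BBC·BBC·BAB·BBC·B·BBC·BBC·BBC·BAB·BBC·BBC·BAB·BBC·BBC·BAB·BBC·B·BBC·BBC·BBC·BAB·BBC·BBC·BAB·BBC·B·BBC·BBC·BBC·BAB·BBC·BBC·BAB·BBC·BBC·BAB·BBC·B·BBC·BBC·BBC·BAB·BBC·BBC·BAB·BBC·B·BBC·BBC·BBC·BAB·BBC·BBC·BAB·BBC·B·BBC·BBC·BBC·BAB·BBC·BBC·BBC·BAB
    A ↦ B
    B ↦ BBC
    C ↦ BAB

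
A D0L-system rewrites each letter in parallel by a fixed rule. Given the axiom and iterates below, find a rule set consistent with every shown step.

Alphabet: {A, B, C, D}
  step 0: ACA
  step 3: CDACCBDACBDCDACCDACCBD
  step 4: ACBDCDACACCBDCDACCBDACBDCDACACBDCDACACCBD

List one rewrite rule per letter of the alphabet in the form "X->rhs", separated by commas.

A->CD, B->C, C->AC, D->BD

  step 3 ⇒ step 4: CDACCBDACBDCDACCDACCBD ⇒ AC·BD·CD·AC·AC·C·BD·CD·AC·C·BD·AC·BD·CD·AC·AC·BD·CD·AC·AC·C·BD
    A ↦ CD
    B ↦ C
    C ↦ AC
    D ↦ BD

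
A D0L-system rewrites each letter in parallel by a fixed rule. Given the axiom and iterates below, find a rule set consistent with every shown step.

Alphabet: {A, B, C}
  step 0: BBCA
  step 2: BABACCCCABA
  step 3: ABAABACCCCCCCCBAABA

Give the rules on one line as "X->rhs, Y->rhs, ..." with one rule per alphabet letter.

  step 2 ⇒ step 3: BABACCCCABA ⇒ A·BA·A·BA·CC·CC·CC·CC·BA·A·BA
    A ↦ BA
    B ↦ A
    C ↦ CC

A->BA, B->A, C->CC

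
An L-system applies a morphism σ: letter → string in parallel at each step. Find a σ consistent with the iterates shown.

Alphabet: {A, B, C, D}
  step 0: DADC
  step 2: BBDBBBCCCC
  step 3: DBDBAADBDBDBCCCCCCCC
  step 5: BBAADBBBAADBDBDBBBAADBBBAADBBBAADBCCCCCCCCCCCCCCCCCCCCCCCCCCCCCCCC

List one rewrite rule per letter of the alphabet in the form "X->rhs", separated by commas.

  step 2 ⇒ step 3: BBDBBBCCCC ⇒ DB·DB·AA·DB·DB·DB·CC·CC·CC·CC
    B ↦ DB
    C ↦ CC
    D ↦ AA
    A ↦ B  (constrained at step 0)

A->B, B->DB, C->CC, D->AA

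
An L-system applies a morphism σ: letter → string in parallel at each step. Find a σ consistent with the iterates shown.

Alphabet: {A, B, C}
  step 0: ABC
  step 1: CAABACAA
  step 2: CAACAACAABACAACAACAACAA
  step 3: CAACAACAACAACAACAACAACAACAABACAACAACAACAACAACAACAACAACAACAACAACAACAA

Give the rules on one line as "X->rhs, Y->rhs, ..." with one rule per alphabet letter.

  step 2 ⇒ step 3: CAACAACAABACAACAACAACAA ⇒ CAA·CAA·CAA·CAA·CAA·CAA·CAA·CAA·CAA·BA·CAA·CAA·CAA·CAA·CAA·CAA·CAA·CAA·CAA·CAA·CAA·CAA·CAA
    A ↦ CAA
    B ↦ BA
    C ↦ CAA

A->CAA, B->BA, C->CAA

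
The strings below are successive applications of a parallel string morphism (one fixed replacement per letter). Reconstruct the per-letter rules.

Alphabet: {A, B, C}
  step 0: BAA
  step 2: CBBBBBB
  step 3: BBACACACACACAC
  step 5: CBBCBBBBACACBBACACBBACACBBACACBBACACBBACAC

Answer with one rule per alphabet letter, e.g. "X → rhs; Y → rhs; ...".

  step 2 ⇒ step 3: CBBBBBB ⇒ BB·AC·AC·AC·AC·AC·AC
    B ↦ AC
    C ↦ BB
    A ↦ C  (constrained at step 0)

A->C, B->AC, C->BB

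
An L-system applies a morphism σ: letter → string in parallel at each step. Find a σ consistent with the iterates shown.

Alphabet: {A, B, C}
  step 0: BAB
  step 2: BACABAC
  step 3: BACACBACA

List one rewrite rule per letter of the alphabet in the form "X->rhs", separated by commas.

A->C, B->BA, C->A

  step 2 ⇒ step 3: BACABAC ⇒ BA·C·A·C·BA·C·A
    A ↦ C
    B ↦ BA
    C ↦ A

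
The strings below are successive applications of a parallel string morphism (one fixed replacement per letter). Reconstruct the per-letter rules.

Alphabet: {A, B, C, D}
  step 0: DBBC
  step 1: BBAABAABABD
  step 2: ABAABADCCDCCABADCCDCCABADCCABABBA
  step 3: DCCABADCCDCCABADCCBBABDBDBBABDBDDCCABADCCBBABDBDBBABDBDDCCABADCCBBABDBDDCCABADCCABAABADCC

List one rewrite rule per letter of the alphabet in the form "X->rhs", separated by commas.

  step 2 ⇒ step 3: ABAABADCCDCCABADCCDCCABADCCABABBA ⇒ DCC·ABA·DCC·DCC·ABA·DCC·BBA·BD·BD·BBA·BD·BD·DCC·ABA·DCC·BBA·BD·BD·BBA·BD·BD·DCC·ABA·DCC·BBA·BD·BD·DCC·ABA·DCC·ABA·ABA·DCC
    A ↦ DCC
    B ↦ ABA
    C ↦ BD
    D ↦ BBA

A->DCC, B->ABA, C->BD, D->BBA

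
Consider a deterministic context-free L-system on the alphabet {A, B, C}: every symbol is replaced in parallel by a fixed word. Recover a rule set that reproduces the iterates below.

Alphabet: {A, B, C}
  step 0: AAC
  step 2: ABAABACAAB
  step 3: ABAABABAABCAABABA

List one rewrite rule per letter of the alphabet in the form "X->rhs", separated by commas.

A->AB, B->A, C->CA

  step 2 ⇒ step 3: ABAABACAAB ⇒ AB·A·AB·AB·A·AB·CA·AB·AB·A
    A ↦ AB
    B ↦ A
    C ↦ CA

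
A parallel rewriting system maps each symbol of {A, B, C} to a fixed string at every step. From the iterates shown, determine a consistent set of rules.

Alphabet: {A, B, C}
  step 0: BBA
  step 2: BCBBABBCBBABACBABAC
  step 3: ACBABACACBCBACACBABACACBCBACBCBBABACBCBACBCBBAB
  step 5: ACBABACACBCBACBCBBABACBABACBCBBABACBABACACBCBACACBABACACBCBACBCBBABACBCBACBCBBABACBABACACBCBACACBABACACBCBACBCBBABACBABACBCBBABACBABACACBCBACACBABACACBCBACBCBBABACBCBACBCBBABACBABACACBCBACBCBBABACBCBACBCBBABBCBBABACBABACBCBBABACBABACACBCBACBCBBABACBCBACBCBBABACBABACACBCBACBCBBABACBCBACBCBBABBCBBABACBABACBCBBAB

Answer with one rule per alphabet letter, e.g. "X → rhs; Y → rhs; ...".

A->BCB, B->AC, C->BAB

  step 2 ⇒ step 3: BCBBABBCBBABACBABAC ⇒ AC·BAB·AC·AC·BCB·AC·AC·BAB·AC·AC·BCB·AC·BCB·BAB·AC·BCB·AC·BCB·BAB
    A ↦ BCB
    B ↦ AC
    C ↦ BAB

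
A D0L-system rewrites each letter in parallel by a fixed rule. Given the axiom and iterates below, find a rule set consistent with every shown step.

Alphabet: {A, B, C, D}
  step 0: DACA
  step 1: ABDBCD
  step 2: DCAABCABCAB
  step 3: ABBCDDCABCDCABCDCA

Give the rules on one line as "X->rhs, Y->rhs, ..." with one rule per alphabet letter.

  step 2 ⇒ step 3: DCAABCABCAB ⇒ AB·BC·D·D·CA·BC·D·CA·BC·D·CA
    A ↦ D
    B ↦ CA
    C ↦ BC
    D ↦ AB

A->D, B->CA, C->BC, D->AB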